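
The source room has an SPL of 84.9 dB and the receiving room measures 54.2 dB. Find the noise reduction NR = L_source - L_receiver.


NR = L_source - L_receiver (difference between source and receiving room levels)
NR = 84.9 - 54.2 = 30.7 dB


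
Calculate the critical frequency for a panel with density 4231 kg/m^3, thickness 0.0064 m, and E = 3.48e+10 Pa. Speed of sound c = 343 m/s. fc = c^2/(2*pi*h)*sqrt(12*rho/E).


12*rho/E = 12*4231/3.48e+10 = 1.45897e-06
sqrt(12*rho/E) = sqrt(1.45897e-06) = 0.00120788
c^2/(2*pi*h) = 343^2/(2*pi*0.0064) = 2.92569e+06
fc = 2.92569e+06 * 0.00120788 = 3533.9 Hz


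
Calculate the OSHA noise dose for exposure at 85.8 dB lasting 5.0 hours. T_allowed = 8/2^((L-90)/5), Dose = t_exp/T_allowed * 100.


T_allowed = 8 / 2^((85.8 - 90)/5) = 14.3204 hr
Dose = 5.0 / 14.3204 * 100 = 34.915 %


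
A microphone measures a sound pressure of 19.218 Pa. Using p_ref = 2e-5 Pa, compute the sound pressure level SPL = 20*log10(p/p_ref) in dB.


p / p_ref = 19.218 / 2e-5 = 960900
SPL = 20 * log10(960900) = 119.65 dB


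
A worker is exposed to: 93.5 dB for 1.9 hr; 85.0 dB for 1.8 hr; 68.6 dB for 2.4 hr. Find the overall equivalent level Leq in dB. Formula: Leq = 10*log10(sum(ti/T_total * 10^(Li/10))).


T_total = 1.9 + 1.8 + 2.4 = 6.1 hr
(1.9/6.1) * 10^(93.5/10) = 6.97307e+08
(1.8/6.1) * 10^(85.0/10) = 9.33131e+07
(2.4/6.1) * 10^(68.6/10) = 2.85024e+06
Sum = 6.97307e+08 + 9.33131e+07 + 2.85024e+06 = 7.9347e+08
Leq = 10*log10(7.9347e+08) = 88.995 dB


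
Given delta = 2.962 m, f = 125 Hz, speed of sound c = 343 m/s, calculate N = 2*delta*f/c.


N = 2*delta*f/c = 2*delta/lambda, where lambda = c/f
lambda = 343 / 125 = 2.744 m
N = 2 * 2.962 / 2.744 = 2.1589


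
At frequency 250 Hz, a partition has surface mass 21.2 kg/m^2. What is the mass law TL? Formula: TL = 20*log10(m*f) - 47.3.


m * f = 21.2 * 250 = 5300
20*log10(5300) = 74.4855 dB
TL = 74.4855 - 47.3 = 27.186 dB


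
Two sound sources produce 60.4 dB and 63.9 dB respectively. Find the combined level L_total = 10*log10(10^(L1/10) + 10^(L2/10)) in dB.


10^(60.4/10) = 1.09648e+06
10^(63.9/10) = 2.45471e+06
Sum = 1.09648e+06 + 2.45471e+06 = 3.55119e+06
L_total = 10*log10(3.55119e+06) = 65.504 dB


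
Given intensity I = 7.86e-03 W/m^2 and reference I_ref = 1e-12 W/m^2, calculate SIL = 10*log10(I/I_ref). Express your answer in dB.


I / I_ref = 7.86e-03 / 1e-12 = 7.86e+09
SIL = 10 * log10(7.86e+09) = 98.954 dB


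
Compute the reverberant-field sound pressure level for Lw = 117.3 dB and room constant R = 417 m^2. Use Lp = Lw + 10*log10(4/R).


4/R = 4/417 = 0.00959233
Lp = 117.3 + 10*log10(0.00959233) = 97.119 dB


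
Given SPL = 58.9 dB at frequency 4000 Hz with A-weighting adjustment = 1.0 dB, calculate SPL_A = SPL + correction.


A-weighting table: 4000 Hz -> 1.0 dB correction
SPL_A = SPL + correction = 58.9 + (1.0) = 59.9 dBA


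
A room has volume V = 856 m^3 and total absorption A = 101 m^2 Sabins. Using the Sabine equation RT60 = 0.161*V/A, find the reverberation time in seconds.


RT60 = 0.161 * 856 / 101 = 1.3645 s


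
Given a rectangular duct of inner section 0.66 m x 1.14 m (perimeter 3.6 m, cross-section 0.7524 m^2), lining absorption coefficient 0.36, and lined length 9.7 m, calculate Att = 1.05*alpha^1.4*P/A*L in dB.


alpha^1.4 = 0.36^1.4 = 0.239234
Attenuation rate = 1.05 * alpha^1.4 * P / A
= 1.05 * 0.239234 * 3.6 / 0.7524 = 1.20189 dB/m
Total Att = 1.20189 * 9.7 = 11.658 dB


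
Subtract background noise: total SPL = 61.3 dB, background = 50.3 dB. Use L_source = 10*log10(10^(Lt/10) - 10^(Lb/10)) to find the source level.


10^(61.3/10) = 1.34896e+06
10^(50.3/10) = 107152
Difference = 1.34896e+06 - 107152 = 1.24181e+06
L_source = 10*log10(1.24181e+06) = 60.941 dB


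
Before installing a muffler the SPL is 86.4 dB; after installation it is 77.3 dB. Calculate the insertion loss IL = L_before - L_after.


Insertion loss = SPL without muffler - SPL with muffler
IL = 86.4 - 77.3 = 9.1 dB


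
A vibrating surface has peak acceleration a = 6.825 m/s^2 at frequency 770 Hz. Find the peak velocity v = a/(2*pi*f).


omega = 2*pi*f = 2*pi*770 = 4838.05 rad/s
v = a / omega = 6.825 / 4838.05 = 0.0014107 m/s


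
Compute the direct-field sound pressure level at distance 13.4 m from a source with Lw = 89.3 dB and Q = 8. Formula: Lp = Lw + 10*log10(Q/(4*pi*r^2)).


4*pi*r^2 = 4*pi*13.4^2 = 2256.42 m^2
Q / (4*pi*r^2) = 8 / 2256.42 = 0.00354544
Lp = 89.3 + 10*log10(0.00354544) = 64.797 dB


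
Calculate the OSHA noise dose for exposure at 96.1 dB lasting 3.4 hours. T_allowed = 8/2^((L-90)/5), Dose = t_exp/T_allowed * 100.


T_allowed = 8 / 2^((96.1 - 90)/5) = 3.43426 hr
Dose = 3.4 / 3.43426 * 100 = 99.002 %


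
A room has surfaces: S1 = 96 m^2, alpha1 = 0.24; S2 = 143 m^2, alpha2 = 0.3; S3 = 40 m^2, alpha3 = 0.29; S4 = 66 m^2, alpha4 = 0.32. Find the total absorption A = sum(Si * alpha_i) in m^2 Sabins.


96 * 0.24 = 23.04
143 * 0.3 = 42.9
40 * 0.29 = 11.6
66 * 0.32 = 21.12
A_total = 23.04 + 42.9 + 11.6 + 21.12 = 98.66 m^2


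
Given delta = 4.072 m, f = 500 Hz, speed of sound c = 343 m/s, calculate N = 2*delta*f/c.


N = 2*delta*f/c = 2*delta/lambda, where lambda = c/f
lambda = 343 / 500 = 0.686 m
N = 2 * 4.072 / 0.686 = 11.872


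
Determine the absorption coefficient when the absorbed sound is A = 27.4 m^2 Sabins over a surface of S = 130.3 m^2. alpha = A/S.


Absorption coefficient = absorbed power / incident power
alpha = A / S = 27.4 / 130.3 = 0.21028


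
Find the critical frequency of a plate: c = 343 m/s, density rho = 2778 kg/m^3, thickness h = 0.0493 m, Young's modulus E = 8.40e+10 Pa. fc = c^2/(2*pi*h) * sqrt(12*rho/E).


12*rho/E = 12*2778/8.40e+10 = 3.96857e-07
sqrt(12*rho/E) = sqrt(3.96857e-07) = 0.000629966
c^2/(2*pi*h) = 343^2/(2*pi*0.0493) = 379806
fc = 379806 * 0.000629966 = 239.26 Hz


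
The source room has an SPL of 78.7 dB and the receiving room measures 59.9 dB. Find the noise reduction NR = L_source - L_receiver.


NR = L_source - L_receiver (difference between source and receiving room levels)
NR = 78.7 - 59.9 = 18.8 dB


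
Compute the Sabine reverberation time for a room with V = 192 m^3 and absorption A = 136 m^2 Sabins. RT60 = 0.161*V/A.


RT60 = 0.161 * 192 / 136 = 0.22729 s


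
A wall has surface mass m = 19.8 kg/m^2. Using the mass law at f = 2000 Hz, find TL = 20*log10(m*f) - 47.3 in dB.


m * f = 19.8 * 2000 = 39600
20*log10(39600) = 91.9539 dB
TL = 91.9539 - 47.3 = 44.654 dB


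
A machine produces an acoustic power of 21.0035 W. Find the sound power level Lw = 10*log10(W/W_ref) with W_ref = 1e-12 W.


W / W_ref = 21.0035 / 1e-12 = 2.10035e+13
Lw = 10 * log10(2.10035e+13) = 133.22 dB


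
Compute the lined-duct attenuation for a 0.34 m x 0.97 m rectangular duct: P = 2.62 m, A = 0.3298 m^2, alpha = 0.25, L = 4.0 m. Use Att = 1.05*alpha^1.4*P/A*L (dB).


alpha^1.4 = 0.25^1.4 = 0.143587
Attenuation rate = 1.05 * alpha^1.4 * P / A
= 1.05 * 0.143587 * 2.62 / 0.3298 = 1.19772 dB/m
Total Att = 1.19772 * 4.0 = 4.7909 dB


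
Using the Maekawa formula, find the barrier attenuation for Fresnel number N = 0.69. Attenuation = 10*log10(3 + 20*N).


3 + 20*N = 3 + 20*0.69 = 16.8
Att = 10*log10(16.8) = 12.253 dB


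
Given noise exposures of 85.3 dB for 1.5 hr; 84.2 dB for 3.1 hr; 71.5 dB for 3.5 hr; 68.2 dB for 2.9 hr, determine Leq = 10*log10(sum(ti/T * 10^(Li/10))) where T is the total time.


T_total = 1.5 + 3.1 + 3.5 + 2.9 = 11.0 hr
(1.5/11.0) * 10^(85.3/10) = 4.6206e+07
(3.1/11.0) * 10^(84.2/10) = 7.41257e+07
(3.5/11.0) * 10^(71.5/10) = 4.49444e+06
(2.9/11.0) * 10^(68.2/10) = 1.74183e+06
Sum = 4.6206e+07 + 7.41257e+07 + 4.49444e+06 + 1.74183e+06 = 1.26568e+08
Leq = 10*log10(1.26568e+08) = 81.023 dB


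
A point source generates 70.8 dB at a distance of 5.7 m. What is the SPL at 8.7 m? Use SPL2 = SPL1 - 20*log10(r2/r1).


r2/r1 = 8.7/5.7 = 1.52632
Correction = 20*log10(1.52632) = 3.67291 dB
SPL2 = 70.8 - 3.67291 = 67.127 dB


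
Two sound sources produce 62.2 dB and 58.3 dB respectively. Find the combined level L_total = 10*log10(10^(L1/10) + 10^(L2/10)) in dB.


10^(62.2/10) = 1.65959e+06
10^(58.3/10) = 676083
Sum = 1.65959e+06 + 676083 = 2.33567e+06
L_total = 10*log10(2.33567e+06) = 63.684 dB


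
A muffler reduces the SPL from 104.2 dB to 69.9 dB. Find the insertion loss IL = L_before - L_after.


Insertion loss = SPL without muffler - SPL with muffler
IL = 104.2 - 69.9 = 34.3 dB


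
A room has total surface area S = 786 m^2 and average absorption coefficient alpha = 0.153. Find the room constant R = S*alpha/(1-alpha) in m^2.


R = 786 * 0.153 / (1 - 0.153) = 141.98 m^2


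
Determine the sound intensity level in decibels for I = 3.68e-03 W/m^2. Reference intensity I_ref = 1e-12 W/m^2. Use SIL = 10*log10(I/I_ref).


I / I_ref = 3.68e-03 / 1e-12 = 3.68e+09
SIL = 10 * log10(3.68e+09) = 95.658 dB


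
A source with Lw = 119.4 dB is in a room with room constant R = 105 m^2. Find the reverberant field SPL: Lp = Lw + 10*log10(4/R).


4/R = 4/105 = 0.0380952
Lp = 119.4 + 10*log10(0.0380952) = 105.21 dB


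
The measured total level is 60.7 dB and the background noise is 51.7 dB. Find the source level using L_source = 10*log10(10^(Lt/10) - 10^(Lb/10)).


10^(60.7/10) = 1.1749e+06
10^(51.7/10) = 147911
Difference = 1.1749e+06 - 147911 = 1.02699e+06
L_source = 10*log10(1.02699e+06) = 60.116 dB


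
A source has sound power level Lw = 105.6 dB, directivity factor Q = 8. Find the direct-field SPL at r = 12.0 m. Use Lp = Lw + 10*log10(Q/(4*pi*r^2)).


4*pi*r^2 = 4*pi*12.0^2 = 1809.56 m^2
Q / (4*pi*r^2) = 8 / 1809.56 = 0.00442096
Lp = 105.6 + 10*log10(0.00442096) = 82.055 dB


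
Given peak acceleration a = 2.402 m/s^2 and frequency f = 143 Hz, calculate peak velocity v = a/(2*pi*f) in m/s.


omega = 2*pi*f = 2*pi*143 = 898.495 rad/s
v = a / omega = 2.402 / 898.495 = 0.0026734 m/s


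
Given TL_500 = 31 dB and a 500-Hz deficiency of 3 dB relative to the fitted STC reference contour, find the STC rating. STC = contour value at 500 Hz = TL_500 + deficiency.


By ASTM E413, STC = value of the fitted reference contour at 500 Hz.
Contour value at 500 Hz = TL_500 + deficiency = 31 + 3 = 34
STC = 34


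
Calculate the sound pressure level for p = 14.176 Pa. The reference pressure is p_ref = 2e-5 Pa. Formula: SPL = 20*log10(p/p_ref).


p / p_ref = 14.176 / 2e-5 = 708800
SPL = 20 * log10(708800) = 117.01 dB


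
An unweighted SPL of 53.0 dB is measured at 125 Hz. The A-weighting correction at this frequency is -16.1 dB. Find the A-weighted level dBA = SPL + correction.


A-weighting table: 125 Hz -> -16.1 dB correction
SPL_A = SPL + correction = 53.0 + (-16.1) = 36.9 dBA


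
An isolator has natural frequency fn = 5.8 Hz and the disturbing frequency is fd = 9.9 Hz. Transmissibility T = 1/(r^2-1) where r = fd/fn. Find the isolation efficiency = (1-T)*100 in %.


r = 9.9 / 5.8 = 1.7069
r^2 - 1 = 1.7069^2 - 1 = 1.91351
T = 1/1.91351 = 0.5226
Efficiency = (1 - 0.5226)*100 = 47.74 %


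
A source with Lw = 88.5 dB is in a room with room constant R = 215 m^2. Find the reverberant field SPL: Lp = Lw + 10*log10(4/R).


4/R = 4/215 = 0.0186047
Lp = 88.5 + 10*log10(0.0186047) = 71.196 dB


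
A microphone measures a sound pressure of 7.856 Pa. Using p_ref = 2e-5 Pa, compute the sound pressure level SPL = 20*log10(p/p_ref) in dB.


p / p_ref = 7.856 / 2e-5 = 392800
SPL = 20 * log10(392800) = 111.88 dB


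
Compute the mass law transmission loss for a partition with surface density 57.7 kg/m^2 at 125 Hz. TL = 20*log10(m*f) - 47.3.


m * f = 57.7 * 125 = 7212.5
20*log10(7212.5) = 77.1617 dB
TL = 77.1617 - 47.3 = 29.862 dB


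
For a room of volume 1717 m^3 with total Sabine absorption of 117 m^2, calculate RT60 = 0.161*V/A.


RT60 = 0.161 * 1717 / 117 = 2.3627 s


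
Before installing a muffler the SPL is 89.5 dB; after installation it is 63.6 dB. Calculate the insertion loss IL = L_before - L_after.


Insertion loss = SPL without muffler - SPL with muffler
IL = 89.5 - 63.6 = 25.9 dB


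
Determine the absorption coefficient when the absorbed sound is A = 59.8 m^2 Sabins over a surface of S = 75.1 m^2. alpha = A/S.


Absorption coefficient = absorbed power / incident power
alpha = A / S = 59.8 / 75.1 = 0.79627


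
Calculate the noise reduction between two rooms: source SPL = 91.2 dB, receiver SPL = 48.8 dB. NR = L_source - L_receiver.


NR = L_source - L_receiver (difference between source and receiving room levels)
NR = 91.2 - 48.8 = 42.4 dB


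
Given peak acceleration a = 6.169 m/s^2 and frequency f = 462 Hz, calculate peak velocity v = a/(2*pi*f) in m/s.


omega = 2*pi*f = 2*pi*462 = 2902.83 rad/s
v = a / omega = 6.169 / 2902.83 = 0.0021252 m/s


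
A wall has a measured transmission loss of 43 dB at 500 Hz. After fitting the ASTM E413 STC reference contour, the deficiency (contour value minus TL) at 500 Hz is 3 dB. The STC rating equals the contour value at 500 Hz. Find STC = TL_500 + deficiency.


By ASTM E413, STC = value of the fitted reference contour at 500 Hz.
Contour value at 500 Hz = TL_500 + deficiency = 43 + 3 = 46
STC = 46


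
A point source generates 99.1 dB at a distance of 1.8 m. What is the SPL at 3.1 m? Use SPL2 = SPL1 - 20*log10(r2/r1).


r2/r1 = 3.1/1.8 = 1.72222
Correction = 20*log10(1.72222) = 4.72177 dB
SPL2 = 99.1 - 4.72177 = 94.378 dB


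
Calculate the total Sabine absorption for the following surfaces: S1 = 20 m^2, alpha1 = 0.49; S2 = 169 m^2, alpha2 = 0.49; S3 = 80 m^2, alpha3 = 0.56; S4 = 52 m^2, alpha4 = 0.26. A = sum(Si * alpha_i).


20 * 0.49 = 9.8
169 * 0.49 = 82.81
80 * 0.56 = 44.8
52 * 0.26 = 13.52
A_total = 9.8 + 82.81 + 44.8 + 13.52 = 150.93 m^2


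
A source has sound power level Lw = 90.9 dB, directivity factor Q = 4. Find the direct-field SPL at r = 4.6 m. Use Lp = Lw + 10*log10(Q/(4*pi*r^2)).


4*pi*r^2 = 4*pi*4.6^2 = 265.904 m^2
Q / (4*pi*r^2) = 4 / 265.904 = 0.015043
Lp = 90.9 + 10*log10(0.015043) = 72.673 dB


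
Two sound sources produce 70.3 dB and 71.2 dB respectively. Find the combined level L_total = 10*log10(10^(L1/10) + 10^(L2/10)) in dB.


10^(70.3/10) = 1.07152e+07
10^(71.2/10) = 1.31826e+07
Sum = 1.07152e+07 + 1.31826e+07 = 2.38978e+07
L_total = 10*log10(2.38978e+07) = 73.784 dB


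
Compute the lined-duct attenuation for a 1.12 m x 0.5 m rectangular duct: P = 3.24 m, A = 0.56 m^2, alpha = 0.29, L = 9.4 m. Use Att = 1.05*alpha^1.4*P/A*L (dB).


alpha^1.4 = 0.29^1.4 = 0.176749
Attenuation rate = 1.05 * alpha^1.4 * P / A
= 1.05 * 0.176749 * 3.24 / 0.56 = 1.07375 dB/m
Total Att = 1.07375 * 9.4 = 10.093 dB


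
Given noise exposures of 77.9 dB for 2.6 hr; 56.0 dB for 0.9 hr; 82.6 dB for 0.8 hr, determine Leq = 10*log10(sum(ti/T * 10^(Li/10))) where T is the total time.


T_total = 2.6 + 0.9 + 0.8 = 4.3 hr
(2.6/4.3) * 10^(77.9/10) = 3.72825e+07
(0.9/4.3) * 10^(56.0/10) = 83324.8
(0.8/4.3) * 10^(82.6/10) = 3.38549e+07
Sum = 3.72825e+07 + 83324.8 + 3.38549e+07 = 7.12207e+07
Leq = 10*log10(7.12207e+07) = 78.526 dB


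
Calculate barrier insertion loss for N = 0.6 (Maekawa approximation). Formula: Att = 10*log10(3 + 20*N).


3 + 20*N = 3 + 20*0.6 = 15
Att = 10*log10(15) = 11.761 dB


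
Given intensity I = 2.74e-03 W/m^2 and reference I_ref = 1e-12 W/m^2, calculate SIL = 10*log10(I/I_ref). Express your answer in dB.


I / I_ref = 2.74e-03 / 1e-12 = 2.74e+09
SIL = 10 * log10(2.74e+09) = 94.378 dB


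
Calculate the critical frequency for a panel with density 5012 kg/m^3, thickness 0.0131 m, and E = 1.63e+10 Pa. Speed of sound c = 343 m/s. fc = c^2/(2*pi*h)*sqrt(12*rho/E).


12*rho/E = 12*5012/1.63e+10 = 3.68982e-06
sqrt(12*rho/E) = sqrt(3.68982e-06) = 0.00192089
c^2/(2*pi*h) = 343^2/(2*pi*0.0131) = 1.42935e+06
fc = 1.42935e+06 * 0.00192089 = 2745.6 Hz


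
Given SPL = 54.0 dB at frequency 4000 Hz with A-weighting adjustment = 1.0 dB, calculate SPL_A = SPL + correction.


A-weighting table: 4000 Hz -> 1.0 dB correction
SPL_A = SPL + correction = 54.0 + (1.0) = 55 dBA


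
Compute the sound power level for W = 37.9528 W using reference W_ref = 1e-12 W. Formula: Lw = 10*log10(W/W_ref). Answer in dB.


W / W_ref = 37.9528 / 1e-12 = 3.79528e+13
Lw = 10 * log10(3.79528e+13) = 135.79 dB


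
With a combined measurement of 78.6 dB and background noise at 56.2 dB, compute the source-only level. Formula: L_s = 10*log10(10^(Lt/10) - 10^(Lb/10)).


10^(78.6/10) = 7.24436e+07
10^(56.2/10) = 416869
Difference = 7.24436e+07 - 416869 = 7.20267e+07
L_source = 10*log10(7.20267e+07) = 78.575 dB


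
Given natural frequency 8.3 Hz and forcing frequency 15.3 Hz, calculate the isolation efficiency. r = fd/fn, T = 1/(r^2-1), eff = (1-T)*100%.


r = 15.3 / 8.3 = 1.84337
r^2 - 1 = 1.84337^2 - 1 = 2.39801
T = 1/2.39801 = 0.417012
Efficiency = (1 - 0.417012)*100 = 58.299 %


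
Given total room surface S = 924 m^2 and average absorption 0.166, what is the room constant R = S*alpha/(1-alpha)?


R = 924 * 0.166 / (1 - 0.166) = 183.91 m^2


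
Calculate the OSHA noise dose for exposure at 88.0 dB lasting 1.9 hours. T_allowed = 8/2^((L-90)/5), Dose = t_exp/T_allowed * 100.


T_allowed = 8 / 2^((88.0 - 90)/5) = 10.5561 hr
Dose = 1.9 / 10.5561 * 100 = 17.999 %


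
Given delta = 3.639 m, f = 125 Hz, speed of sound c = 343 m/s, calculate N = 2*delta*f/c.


N = 2*delta*f/c = 2*delta/lambda, where lambda = c/f
lambda = 343 / 125 = 2.744 m
N = 2 * 3.639 / 2.744 = 2.6523


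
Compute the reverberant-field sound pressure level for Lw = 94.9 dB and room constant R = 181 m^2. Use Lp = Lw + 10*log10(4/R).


4/R = 4/181 = 0.0220994
Lp = 94.9 + 10*log10(0.0220994) = 78.344 dB


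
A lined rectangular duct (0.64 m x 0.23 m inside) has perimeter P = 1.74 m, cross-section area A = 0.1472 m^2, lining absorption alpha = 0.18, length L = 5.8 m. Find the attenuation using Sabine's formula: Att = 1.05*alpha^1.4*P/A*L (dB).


alpha^1.4 = 0.18^1.4 = 0.0906529
Attenuation rate = 1.05 * alpha^1.4 * P / A
= 1.05 * 0.0906529 * 1.74 / 0.1472 = 1.12516 dB/m
Total Att = 1.12516 * 5.8 = 6.5259 dB


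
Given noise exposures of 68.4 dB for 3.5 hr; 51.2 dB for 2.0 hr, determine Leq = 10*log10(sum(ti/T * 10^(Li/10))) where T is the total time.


T_total = 3.5 + 2.0 = 5.5 hr
(3.5/5.5) * 10^(68.4/10) = 4.40256e+06
(2.0/5.5) * 10^(51.2/10) = 47936.6
Sum = 4.40256e+06 + 47936.6 = 4.4505e+06
Leq = 10*log10(4.4505e+06) = 66.484 dB


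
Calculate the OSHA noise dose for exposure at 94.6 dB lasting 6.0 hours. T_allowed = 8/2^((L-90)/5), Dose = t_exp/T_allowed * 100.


T_allowed = 8 / 2^((94.6 - 90)/5) = 4.22807 hr
Dose = 6.0 / 4.22807 * 100 = 141.91 %


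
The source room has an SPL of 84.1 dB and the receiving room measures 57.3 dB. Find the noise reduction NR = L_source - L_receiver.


NR = L_source - L_receiver (difference between source and receiving room levels)
NR = 84.1 - 57.3 = 26.8 dB


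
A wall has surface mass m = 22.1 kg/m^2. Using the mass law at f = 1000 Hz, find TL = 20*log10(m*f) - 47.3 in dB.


m * f = 22.1 * 1000 = 22100
20*log10(22100) = 86.8878 dB
TL = 86.8878 - 47.3 = 39.588 dB


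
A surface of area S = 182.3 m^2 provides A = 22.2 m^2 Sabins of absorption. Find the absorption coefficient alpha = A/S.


Absorption coefficient = absorbed power / incident power
alpha = A / S = 22.2 / 182.3 = 0.12178


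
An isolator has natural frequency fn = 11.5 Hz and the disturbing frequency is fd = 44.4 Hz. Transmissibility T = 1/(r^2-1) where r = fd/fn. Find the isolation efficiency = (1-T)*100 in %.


r = 44.4 / 11.5 = 3.86087
r^2 - 1 = 3.86087^2 - 1 = 13.9063
T = 1/13.9063 = 0.0719099
Efficiency = (1 - 0.0719099)*100 = 92.809 %


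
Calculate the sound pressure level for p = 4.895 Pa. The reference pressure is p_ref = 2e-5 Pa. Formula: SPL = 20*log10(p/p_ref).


p / p_ref = 4.895 / 2e-5 = 244750
SPL = 20 * log10(244750) = 107.77 dB


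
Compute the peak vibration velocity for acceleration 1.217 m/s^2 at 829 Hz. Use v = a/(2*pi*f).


omega = 2*pi*f = 2*pi*829 = 5208.76 rad/s
v = a / omega = 1.217 / 5208.76 = 0.00023364 m/s


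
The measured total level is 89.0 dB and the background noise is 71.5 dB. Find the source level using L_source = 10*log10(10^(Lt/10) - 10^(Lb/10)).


10^(89.0/10) = 7.94328e+08
10^(71.5/10) = 1.41254e+07
Difference = 7.94328e+08 - 1.41254e+07 = 7.80203e+08
L_source = 10*log10(7.80203e+08) = 88.922 dB


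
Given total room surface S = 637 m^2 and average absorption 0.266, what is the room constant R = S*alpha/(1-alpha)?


R = 637 * 0.266 / (1 - 0.266) = 230.85 m^2


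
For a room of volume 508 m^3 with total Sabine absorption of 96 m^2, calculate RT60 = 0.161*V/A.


RT60 = 0.161 * 508 / 96 = 0.85196 s


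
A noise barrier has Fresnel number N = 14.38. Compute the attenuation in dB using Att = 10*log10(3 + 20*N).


3 + 20*N = 3 + 20*14.38 = 290.6
Att = 10*log10(290.6) = 24.633 dB


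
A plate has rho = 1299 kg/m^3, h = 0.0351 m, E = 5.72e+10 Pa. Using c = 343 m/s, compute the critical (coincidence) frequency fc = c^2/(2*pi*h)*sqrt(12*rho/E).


12*rho/E = 12*1299/5.72e+10 = 2.72517e-07
sqrt(12*rho/E) = sqrt(2.72517e-07) = 0.000522032
c^2/(2*pi*h) = 343^2/(2*pi*0.0351) = 533459
fc = 533459 * 0.000522032 = 278.48 Hz


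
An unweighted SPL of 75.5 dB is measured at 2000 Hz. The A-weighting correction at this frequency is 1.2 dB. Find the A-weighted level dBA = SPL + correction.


A-weighting table: 2000 Hz -> 1.2 dB correction
SPL_A = SPL + correction = 75.5 + (1.2) = 76.7 dBA


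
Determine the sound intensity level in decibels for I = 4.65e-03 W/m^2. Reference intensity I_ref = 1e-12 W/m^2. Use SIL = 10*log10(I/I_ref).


I / I_ref = 4.65e-03 / 1e-12 = 4.65e+09
SIL = 10 * log10(4.65e+09) = 96.675 dB


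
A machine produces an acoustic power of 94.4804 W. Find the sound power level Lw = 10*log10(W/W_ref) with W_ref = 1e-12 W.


W / W_ref = 94.4804 / 1e-12 = 9.44804e+13
Lw = 10 * log10(9.44804e+13) = 139.75 dB


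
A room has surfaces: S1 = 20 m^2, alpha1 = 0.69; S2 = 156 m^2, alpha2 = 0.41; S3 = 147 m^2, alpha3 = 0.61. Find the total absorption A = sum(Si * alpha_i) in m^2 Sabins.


20 * 0.69 = 13.8
156 * 0.41 = 63.96
147 * 0.61 = 89.67
A_total = 13.8 + 63.96 + 89.67 = 167.43 m^2


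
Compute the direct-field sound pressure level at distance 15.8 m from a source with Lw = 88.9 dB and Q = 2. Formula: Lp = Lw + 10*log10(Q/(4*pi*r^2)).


4*pi*r^2 = 4*pi*15.8^2 = 3137.07 m^2
Q / (4*pi*r^2) = 2 / 3137.07 = 0.000637538
Lp = 88.9 + 10*log10(0.000637538) = 56.945 dB


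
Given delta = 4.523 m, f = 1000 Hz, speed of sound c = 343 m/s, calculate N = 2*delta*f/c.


N = 2*delta*f/c = 2*delta/lambda, where lambda = c/f
lambda = 343 / 1000 = 0.343 m
N = 2 * 4.523 / 0.343 = 26.373


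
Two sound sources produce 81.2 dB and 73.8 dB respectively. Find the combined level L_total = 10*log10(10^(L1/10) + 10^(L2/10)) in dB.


10^(81.2/10) = 1.31826e+08
10^(73.8/10) = 2.39883e+07
Sum = 1.31826e+08 + 2.39883e+07 = 1.55814e+08
L_total = 10*log10(1.55814e+08) = 81.926 dB


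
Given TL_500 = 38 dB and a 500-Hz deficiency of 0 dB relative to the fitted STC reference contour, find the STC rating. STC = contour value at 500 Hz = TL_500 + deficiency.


By ASTM E413, STC = value of the fitted reference contour at 500 Hz.
Contour value at 500 Hz = TL_500 + deficiency = 38 + 0 = 38
STC = 38


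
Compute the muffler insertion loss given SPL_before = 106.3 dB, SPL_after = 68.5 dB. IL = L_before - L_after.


Insertion loss = SPL without muffler - SPL with muffler
IL = 106.3 - 68.5 = 37.8 dB


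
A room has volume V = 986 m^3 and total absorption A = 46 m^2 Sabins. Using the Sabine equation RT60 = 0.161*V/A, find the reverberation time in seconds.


RT60 = 0.161 * 986 / 46 = 3.451 s


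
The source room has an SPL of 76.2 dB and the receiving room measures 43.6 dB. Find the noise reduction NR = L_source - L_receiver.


NR = L_source - L_receiver (difference between source and receiving room levels)
NR = 76.2 - 43.6 = 32.6 dB


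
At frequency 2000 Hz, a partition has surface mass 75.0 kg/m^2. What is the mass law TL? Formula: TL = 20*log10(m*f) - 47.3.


m * f = 75.0 * 2000 = 150000
20*log10(150000) = 103.522 dB
TL = 103.522 - 47.3 = 56.222 dB


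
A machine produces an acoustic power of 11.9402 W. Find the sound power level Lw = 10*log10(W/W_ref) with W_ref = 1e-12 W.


W / W_ref = 11.9402 / 1e-12 = 1.19402e+13
Lw = 10 * log10(1.19402e+13) = 130.77 dB


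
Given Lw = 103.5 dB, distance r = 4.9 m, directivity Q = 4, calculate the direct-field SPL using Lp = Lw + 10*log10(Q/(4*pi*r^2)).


4*pi*r^2 = 4*pi*4.9^2 = 301.719 m^2
Q / (4*pi*r^2) = 4 / 301.719 = 0.0132574
Lp = 103.5 + 10*log10(0.0132574) = 84.725 dB


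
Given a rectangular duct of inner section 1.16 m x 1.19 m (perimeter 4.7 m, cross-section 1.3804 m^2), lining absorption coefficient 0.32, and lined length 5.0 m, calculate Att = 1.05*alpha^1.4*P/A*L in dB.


alpha^1.4 = 0.32^1.4 = 0.202866
Attenuation rate = 1.05 * alpha^1.4 * P / A
= 1.05 * 0.202866 * 4.7 / 1.3804 = 0.725256 dB/m
Total Att = 0.725256 * 5.0 = 3.6263 dB


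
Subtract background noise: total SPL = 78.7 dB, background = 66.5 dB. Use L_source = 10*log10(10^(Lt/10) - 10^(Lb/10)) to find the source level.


10^(78.7/10) = 7.4131e+07
10^(66.5/10) = 4.46684e+06
Difference = 7.4131e+07 - 4.46684e+06 = 6.96642e+07
L_source = 10*log10(6.96642e+07) = 78.43 dB


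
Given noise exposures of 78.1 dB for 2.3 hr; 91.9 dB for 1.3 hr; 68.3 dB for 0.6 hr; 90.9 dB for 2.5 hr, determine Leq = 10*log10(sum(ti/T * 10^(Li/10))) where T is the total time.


T_total = 2.3 + 1.3 + 0.6 + 2.5 = 6.7 hr
(2.3/6.7) * 10^(78.1/10) = 2.21642e+07
(1.3/6.7) * 10^(91.9/10) = 3.00517e+08
(0.6/6.7) * 10^(68.3/10) = 605447
(2.5/6.7) * 10^(90.9/10) = 4.59056e+08
Sum = 2.21642e+07 + 3.00517e+08 + 605447 + 4.59056e+08 = 7.82343e+08
Leq = 10*log10(7.82343e+08) = 88.934 dB


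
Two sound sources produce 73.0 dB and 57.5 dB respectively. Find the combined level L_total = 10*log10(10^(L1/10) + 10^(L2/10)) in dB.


10^(73.0/10) = 1.99526e+07
10^(57.5/10) = 562341
Sum = 1.99526e+07 + 562341 = 2.05149e+07
L_total = 10*log10(2.05149e+07) = 73.121 dB


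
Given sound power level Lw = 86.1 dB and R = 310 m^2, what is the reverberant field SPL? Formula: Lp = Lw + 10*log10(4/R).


4/R = 4/310 = 0.0129032
Lp = 86.1 + 10*log10(0.0129032) = 67.207 dB


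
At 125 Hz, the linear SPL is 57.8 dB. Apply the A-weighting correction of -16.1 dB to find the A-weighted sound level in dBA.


A-weighting table: 125 Hz -> -16.1 dB correction
SPL_A = SPL + correction = 57.8 + (-16.1) = 41.7 dBA


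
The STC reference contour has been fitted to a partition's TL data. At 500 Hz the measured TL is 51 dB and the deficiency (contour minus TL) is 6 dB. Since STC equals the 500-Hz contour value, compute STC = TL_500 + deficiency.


By ASTM E413, STC = value of the fitted reference contour at 500 Hz.
Contour value at 500 Hz = TL_500 + deficiency = 51 + 6 = 57
STC = 57


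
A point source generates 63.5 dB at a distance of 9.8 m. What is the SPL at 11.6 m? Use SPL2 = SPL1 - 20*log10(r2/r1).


r2/r1 = 11.6/9.8 = 1.18367
Correction = 20*log10(1.18367) = 1.46461 dB
SPL2 = 63.5 - 1.46461 = 62.035 dB


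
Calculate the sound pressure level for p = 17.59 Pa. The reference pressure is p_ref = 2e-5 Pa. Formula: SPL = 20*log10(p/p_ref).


p / p_ref = 17.59 / 2e-5 = 879500
SPL = 20 * log10(879500) = 118.88 dB


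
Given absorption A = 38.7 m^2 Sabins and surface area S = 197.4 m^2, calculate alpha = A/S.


Absorption coefficient = absorbed power / incident power
alpha = A / S = 38.7 / 197.4 = 0.19605


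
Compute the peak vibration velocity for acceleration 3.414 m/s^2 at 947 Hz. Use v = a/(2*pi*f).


omega = 2*pi*f = 2*pi*947 = 5950.18 rad/s
v = a / omega = 3.414 / 5950.18 = 0.00057376 m/s


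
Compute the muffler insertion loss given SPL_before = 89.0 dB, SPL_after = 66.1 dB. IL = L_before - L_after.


Insertion loss = SPL without muffler - SPL with muffler
IL = 89.0 - 66.1 = 22.9 dB


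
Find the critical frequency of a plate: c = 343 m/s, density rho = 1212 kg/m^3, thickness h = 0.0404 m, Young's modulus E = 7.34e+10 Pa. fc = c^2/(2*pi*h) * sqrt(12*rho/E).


12*rho/E = 12*1212/7.34e+10 = 1.98147e-07
sqrt(12*rho/E) = sqrt(1.98147e-07) = 0.000445137
c^2/(2*pi*h) = 343^2/(2*pi*0.0404) = 463476
fc = 463476 * 0.000445137 = 206.31 Hz


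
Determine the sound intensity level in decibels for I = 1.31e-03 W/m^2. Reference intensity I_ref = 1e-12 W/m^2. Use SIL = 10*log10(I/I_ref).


I / I_ref = 1.31e-03 / 1e-12 = 1.31e+09
SIL = 10 * log10(1.31e+09) = 91.173 dB


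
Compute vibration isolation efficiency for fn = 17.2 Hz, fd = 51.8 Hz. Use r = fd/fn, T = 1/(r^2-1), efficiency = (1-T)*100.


r = 51.8 / 17.2 = 3.01163
r^2 - 1 = 3.01163^2 - 1 = 8.06992
T = 1/8.06992 = 0.123917
Efficiency = (1 - 0.123917)*100 = 87.608 %


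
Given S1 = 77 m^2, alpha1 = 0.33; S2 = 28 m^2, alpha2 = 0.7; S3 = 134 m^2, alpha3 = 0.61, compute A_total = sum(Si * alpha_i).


77 * 0.33 = 25.41
28 * 0.7 = 19.6
134 * 0.61 = 81.74
A_total = 25.41 + 19.6 + 81.74 = 126.75 m^2


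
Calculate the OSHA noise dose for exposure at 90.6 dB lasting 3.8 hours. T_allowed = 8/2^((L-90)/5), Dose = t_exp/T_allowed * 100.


T_allowed = 8 / 2^((90.6 - 90)/5) = 7.3615 hr
Dose = 3.8 / 7.3615 * 100 = 51.62 %


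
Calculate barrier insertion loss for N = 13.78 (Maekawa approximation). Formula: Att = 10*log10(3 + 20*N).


3 + 20*N = 3 + 20*13.78 = 278.6
Att = 10*log10(278.6) = 24.45 dB


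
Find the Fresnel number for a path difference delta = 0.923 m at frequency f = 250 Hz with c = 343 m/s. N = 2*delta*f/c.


N = 2*delta*f/c = 2*delta/lambda, where lambda = c/f
lambda = 343 / 250 = 1.372 m
N = 2 * 0.923 / 1.372 = 1.3455


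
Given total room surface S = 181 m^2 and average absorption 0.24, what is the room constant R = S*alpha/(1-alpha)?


R = 181 * 0.24 / (1 - 0.24) = 57.158 m^2


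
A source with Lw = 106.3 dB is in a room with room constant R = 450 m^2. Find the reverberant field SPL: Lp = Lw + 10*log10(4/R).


4/R = 4/450 = 0.00888889
Lp = 106.3 + 10*log10(0.00888889) = 85.788 dB


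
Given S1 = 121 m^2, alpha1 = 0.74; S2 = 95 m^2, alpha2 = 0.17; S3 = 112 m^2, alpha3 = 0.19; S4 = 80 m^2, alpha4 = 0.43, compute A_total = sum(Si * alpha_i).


121 * 0.74 = 89.54
95 * 0.17 = 16.15
112 * 0.19 = 21.28
80 * 0.43 = 34.4
A_total = 89.54 + 16.15 + 21.28 + 34.4 = 161.37 m^2


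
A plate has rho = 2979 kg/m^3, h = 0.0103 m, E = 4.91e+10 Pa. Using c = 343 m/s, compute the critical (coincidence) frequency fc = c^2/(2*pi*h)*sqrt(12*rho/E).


12*rho/E = 12*2979/4.91e+10 = 7.28065e-07
sqrt(12*rho/E) = sqrt(7.28065e-07) = 0.000853267
c^2/(2*pi*h) = 343^2/(2*pi*0.0103) = 1.8179e+06
fc = 1.8179e+06 * 0.000853267 = 1551.2 Hz


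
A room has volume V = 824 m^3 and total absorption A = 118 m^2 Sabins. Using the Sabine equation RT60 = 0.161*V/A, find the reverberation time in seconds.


RT60 = 0.161 * 824 / 118 = 1.1243 s


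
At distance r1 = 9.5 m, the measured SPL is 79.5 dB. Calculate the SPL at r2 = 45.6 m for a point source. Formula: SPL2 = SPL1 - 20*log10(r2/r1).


r2/r1 = 45.6/9.5 = 4.8
Correction = 20*log10(4.8) = 13.6248 dB
SPL2 = 79.5 - 13.6248 = 65.875 dB


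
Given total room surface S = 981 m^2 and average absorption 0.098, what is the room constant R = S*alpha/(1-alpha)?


R = 981 * 0.098 / (1 - 0.098) = 106.58 m^2


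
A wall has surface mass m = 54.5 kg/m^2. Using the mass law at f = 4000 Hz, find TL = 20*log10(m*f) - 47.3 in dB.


m * f = 54.5 * 4000 = 218000
20*log10(218000) = 106.769 dB
TL = 106.769 - 47.3 = 59.469 dB


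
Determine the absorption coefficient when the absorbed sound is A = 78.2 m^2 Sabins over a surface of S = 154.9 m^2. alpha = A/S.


Absorption coefficient = absorbed power / incident power
alpha = A / S = 78.2 / 154.9 = 0.50484


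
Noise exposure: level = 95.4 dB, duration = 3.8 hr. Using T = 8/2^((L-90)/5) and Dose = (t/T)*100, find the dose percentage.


T_allowed = 8 / 2^((95.4 - 90)/5) = 3.78423 hr
Dose = 3.8 / 3.78423 * 100 = 100.42 %


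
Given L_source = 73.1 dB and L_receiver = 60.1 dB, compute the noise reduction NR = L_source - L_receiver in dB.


NR = L_source - L_receiver (difference between source and receiving room levels)
NR = 73.1 - 60.1 = 13 dB


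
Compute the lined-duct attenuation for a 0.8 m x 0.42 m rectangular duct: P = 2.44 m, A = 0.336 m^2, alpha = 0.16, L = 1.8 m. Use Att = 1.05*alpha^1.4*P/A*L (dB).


alpha^1.4 = 0.16^1.4 = 0.076872
Attenuation rate = 1.05 * alpha^1.4 * P / A
= 1.05 * 0.076872 * 2.44 / 0.336 = 0.586149 dB/m
Total Att = 0.586149 * 1.8 = 1.0551 dB


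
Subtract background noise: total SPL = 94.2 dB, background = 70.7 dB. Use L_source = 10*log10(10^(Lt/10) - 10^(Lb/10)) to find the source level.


10^(94.2/10) = 2.63027e+09
10^(70.7/10) = 1.1749e+07
Difference = 2.63027e+09 - 1.1749e+07 = 2.61852e+09
L_source = 10*log10(2.61852e+09) = 94.181 dB


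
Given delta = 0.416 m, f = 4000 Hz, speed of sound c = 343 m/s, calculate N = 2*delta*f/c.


N = 2*delta*f/c = 2*delta/lambda, where lambda = c/f
lambda = 343 / 4000 = 0.08575 m
N = 2 * 0.416 / 0.08575 = 9.7026


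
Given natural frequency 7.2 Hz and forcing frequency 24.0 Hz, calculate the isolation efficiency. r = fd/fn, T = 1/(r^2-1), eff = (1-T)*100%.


r = 24.0 / 7.2 = 3.33333
r^2 - 1 = 3.33333^2 - 1 = 10.1111
T = 1/10.1111 = 0.0989012
Efficiency = (1 - 0.0989012)*100 = 90.11 %


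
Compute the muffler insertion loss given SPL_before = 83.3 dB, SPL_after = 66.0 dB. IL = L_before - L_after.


Insertion loss = SPL without muffler - SPL with muffler
IL = 83.3 - 66.0 = 17.3 dB


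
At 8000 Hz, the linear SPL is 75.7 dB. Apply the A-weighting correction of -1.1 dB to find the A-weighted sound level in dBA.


A-weighting table: 8000 Hz -> -1.1 dB correction
SPL_A = SPL + correction = 75.7 + (-1.1) = 74.6 dBA


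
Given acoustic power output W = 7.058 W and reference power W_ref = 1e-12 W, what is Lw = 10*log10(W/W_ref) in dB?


W / W_ref = 7.058 / 1e-12 = 7.058e+12
Lw = 10 * log10(7.058e+12) = 128.49 dB


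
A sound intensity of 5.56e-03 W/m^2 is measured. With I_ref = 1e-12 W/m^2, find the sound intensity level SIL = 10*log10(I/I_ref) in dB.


I / I_ref = 5.56e-03 / 1e-12 = 5.56e+09
SIL = 10 * log10(5.56e+09) = 97.451 dB


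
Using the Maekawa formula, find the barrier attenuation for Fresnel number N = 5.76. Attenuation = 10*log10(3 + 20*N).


3 + 20*N = 3 + 20*5.76 = 118.2
Att = 10*log10(118.2) = 20.726 dB


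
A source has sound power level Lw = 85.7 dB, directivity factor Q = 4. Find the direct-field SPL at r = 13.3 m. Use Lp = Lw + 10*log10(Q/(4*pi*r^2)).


4*pi*r^2 = 4*pi*13.3^2 = 2222.87 m^2
Q / (4*pi*r^2) = 4 / 2222.87 = 0.00179948
Lp = 85.7 + 10*log10(0.00179948) = 58.251 dB


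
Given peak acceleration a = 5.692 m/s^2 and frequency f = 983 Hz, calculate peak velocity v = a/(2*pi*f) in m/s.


omega = 2*pi*f = 2*pi*983 = 6176.37 rad/s
v = a / omega = 5.692 / 6176.37 = 0.00092158 m/s


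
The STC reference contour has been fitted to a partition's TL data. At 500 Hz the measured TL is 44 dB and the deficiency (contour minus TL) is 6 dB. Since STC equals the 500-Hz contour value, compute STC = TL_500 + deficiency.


By ASTM E413, STC = value of the fitted reference contour at 500 Hz.
Contour value at 500 Hz = TL_500 + deficiency = 44 + 6 = 50
STC = 50


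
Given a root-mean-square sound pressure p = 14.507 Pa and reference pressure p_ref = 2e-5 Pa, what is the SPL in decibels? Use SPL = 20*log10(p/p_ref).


p / p_ref = 14.507 / 2e-5 = 725350
SPL = 20 * log10(725350) = 117.21 dB


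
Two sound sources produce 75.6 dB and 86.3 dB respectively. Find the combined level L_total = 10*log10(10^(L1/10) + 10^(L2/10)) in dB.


10^(75.6/10) = 3.63078e+07
10^(86.3/10) = 4.2658e+08
Sum = 3.63078e+07 + 4.2658e+08 = 4.62888e+08
L_total = 10*log10(4.62888e+08) = 86.655 dB


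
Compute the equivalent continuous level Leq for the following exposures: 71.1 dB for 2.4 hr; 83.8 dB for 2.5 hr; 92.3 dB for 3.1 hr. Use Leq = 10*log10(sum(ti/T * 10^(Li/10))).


T_total = 2.4 + 2.5 + 3.1 = 8.0 hr
(2.4/8.0) * 10^(71.1/10) = 3.86475e+06
(2.5/8.0) * 10^(83.8/10) = 7.49635e+07
(3.1/8.0) * 10^(92.3/10) = 6.58069e+08
Sum = 3.86475e+06 + 7.49635e+07 + 6.58069e+08 = 7.36897e+08
Leq = 10*log10(7.36897e+08) = 88.674 dB


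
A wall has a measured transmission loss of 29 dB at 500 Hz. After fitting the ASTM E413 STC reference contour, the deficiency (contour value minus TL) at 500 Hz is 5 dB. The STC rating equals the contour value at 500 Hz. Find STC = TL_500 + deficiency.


By ASTM E413, STC = value of the fitted reference contour at 500 Hz.
Contour value at 500 Hz = TL_500 + deficiency = 29 + 5 = 34
STC = 34


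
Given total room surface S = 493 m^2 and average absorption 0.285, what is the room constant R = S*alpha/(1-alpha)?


R = 493 * 0.285 / (1 - 0.285) = 196.51 m^2


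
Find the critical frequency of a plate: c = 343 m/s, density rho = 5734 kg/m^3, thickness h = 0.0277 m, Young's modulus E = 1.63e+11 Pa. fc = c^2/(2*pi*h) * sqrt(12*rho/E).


12*rho/E = 12*5734/1.63e+11 = 4.22135e-07
sqrt(12*rho/E) = sqrt(4.22135e-07) = 0.000649719
c^2/(2*pi*h) = 343^2/(2*pi*0.0277) = 675972
fc = 675972 * 0.000649719 = 439.19 Hz


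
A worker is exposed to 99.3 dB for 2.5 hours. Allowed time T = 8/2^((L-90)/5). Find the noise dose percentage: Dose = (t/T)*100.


T_allowed = 8 / 2^((99.3 - 90)/5) = 2.20381 hr
Dose = 2.5 / 2.20381 * 100 = 113.44 %


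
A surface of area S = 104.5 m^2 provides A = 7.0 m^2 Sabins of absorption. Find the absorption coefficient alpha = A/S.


Absorption coefficient = absorbed power / incident power
alpha = A / S = 7.0 / 104.5 = 0.066986


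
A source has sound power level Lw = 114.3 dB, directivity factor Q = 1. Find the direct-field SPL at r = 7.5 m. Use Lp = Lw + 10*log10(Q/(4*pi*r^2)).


4*pi*r^2 = 4*pi*7.5^2 = 706.858 m^2
Q / (4*pi*r^2) = 1 / 706.858 = 0.00141471
Lp = 114.3 + 10*log10(0.00141471) = 85.807 dB


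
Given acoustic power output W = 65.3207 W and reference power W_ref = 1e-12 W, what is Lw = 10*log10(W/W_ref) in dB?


W / W_ref = 65.3207 / 1e-12 = 6.53207e+13
Lw = 10 * log10(6.53207e+13) = 138.15 dB


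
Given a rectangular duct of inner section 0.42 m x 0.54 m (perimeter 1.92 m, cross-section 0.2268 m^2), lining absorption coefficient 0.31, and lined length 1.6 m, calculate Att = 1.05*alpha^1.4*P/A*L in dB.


alpha^1.4 = 0.31^1.4 = 0.194047
Attenuation rate = 1.05 * alpha^1.4 * P / A
= 1.05 * 0.194047 * 1.92 / 0.2268 = 1.72486 dB/m
Total Att = 1.72486 * 1.6 = 2.7598 dB


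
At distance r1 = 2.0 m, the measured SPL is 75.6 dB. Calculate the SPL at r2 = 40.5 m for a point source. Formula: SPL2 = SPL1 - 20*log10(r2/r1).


r2/r1 = 40.5/2.0 = 20.25
Correction = 20*log10(20.25) = 26.1285 dB
SPL2 = 75.6 - 26.1285 = 49.471 dB


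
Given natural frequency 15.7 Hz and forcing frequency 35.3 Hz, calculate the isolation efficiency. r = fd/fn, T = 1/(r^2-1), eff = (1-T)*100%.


r = 35.3 / 15.7 = 2.24841
r^2 - 1 = 2.24841^2 - 1 = 4.05535
T = 1/4.05535 = 0.246588
Efficiency = (1 - 0.246588)*100 = 75.341 %


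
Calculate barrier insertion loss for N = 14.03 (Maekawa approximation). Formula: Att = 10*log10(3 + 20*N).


3 + 20*N = 3 + 20*14.03 = 283.6
Att = 10*log10(283.6) = 24.527 dB


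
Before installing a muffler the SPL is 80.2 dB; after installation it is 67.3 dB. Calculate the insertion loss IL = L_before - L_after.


Insertion loss = SPL without muffler - SPL with muffler
IL = 80.2 - 67.3 = 12.9 dB


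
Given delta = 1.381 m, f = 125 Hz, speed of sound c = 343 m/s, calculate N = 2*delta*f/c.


N = 2*delta*f/c = 2*delta/lambda, where lambda = c/f
lambda = 343 / 125 = 2.744 m
N = 2 * 1.381 / 2.744 = 1.0066
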